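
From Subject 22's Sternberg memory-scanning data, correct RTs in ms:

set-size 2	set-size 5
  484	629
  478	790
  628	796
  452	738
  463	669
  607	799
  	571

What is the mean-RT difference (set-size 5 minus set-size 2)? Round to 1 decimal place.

M(set-size 2) = 3112/6 = 518.667
M(set-size 5) = 4992/7 = 713.143
Difference = 713.143 − 518.667 = 194.476 ms

194.5 ms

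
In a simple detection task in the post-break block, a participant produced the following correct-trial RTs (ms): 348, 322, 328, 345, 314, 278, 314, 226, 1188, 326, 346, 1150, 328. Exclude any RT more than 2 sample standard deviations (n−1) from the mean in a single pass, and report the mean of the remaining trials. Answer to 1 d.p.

315.9 ms

n = 13, ΣRT = 5813, M = 447.154
Σ(x−M)² = 1245063.69; s = √(1245063.69/12) = 322.111
Cutoffs: 447.154 ± 2·322.111 → [-197.1, 1091.4]
Outside: 1150, 1188 → excluded.
Retained (n=11): Σ = 3475, mean = 3475/11 = 315.909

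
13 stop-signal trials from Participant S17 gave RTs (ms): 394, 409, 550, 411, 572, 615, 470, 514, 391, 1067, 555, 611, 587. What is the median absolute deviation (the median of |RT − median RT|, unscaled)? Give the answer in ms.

65 ms

Sorted: 391, 394, 409, 411, 470, 514, 550, 555, 572, 587, 611, 615, 1067 → median = 550
|x − 550|: 156, 141, 0, 139, 22, 65, 80, 36, 159, 517, 5, 61, 37
Sorted deviations: 0, 5, 22, 36, 37, 61, 65, 80, 139, 141, 156, 159, 517 → MAD = 65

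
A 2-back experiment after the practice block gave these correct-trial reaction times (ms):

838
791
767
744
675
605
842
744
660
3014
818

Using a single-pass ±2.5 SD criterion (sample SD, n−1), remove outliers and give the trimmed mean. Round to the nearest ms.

748 ms

n = 11, ΣRT = 10498, M = 954.364
Σ(x−M)² = 4723910.55; s = √(4723910.55/10) = 687.307
Cutoffs: 954.364 ± 2.5·687.307 → [-763.9, 2672.6]
Outside: 3014 → excluded.
Retained (n=10): Σ = 7484, mean = 7484/10 = 748.400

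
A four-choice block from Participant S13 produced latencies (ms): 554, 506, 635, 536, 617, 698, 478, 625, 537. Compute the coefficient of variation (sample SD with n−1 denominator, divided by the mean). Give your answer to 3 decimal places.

0.124

n = 9, Σ = 5186, M = 576.2222
Σ(x−M)² = 40555.556; s = √(40555.556/8) = 71.2000
CV = 71.2000 / 576.2222 = 0.12356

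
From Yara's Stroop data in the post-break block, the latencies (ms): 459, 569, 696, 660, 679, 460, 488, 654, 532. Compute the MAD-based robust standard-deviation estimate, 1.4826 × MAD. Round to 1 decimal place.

134.9 ms

Sorted: 459, 460, 488, 532, 569, 654, 660, 679, 696 → median = 569
|x − 569| sorted: 0, 37, 81, 85, 91, 109, 110, 110, 127 → MAD = 91
Robust SD ≈ 1.4826 × 91 = 134.917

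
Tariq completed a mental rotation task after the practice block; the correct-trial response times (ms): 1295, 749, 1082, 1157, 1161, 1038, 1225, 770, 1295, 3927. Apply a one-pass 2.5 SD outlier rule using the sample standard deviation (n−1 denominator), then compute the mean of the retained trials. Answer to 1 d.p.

n = 10, ΣRT = 13699, M = 1369.900
Σ(x−M)² = 7598382.90; s = √(7598382.90/9) = 918.839
Cutoffs: 1369.900 ± 2.5·918.839 → [-927.2, 3667.0]
Outside: 3927 → excluded.
Retained (n=9): Σ = 9772, mean = 9772/9 = 1085.778

1085.8 ms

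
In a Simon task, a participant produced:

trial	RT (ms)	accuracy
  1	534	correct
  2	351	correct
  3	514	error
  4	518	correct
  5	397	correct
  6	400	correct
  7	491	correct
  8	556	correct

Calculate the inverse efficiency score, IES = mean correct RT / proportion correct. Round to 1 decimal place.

Correct trials (n=7): 534, 351, 518, 397, 400, 491, 556
Mean correct RT = 3247/7 = 463.8571 ms
Proportion correct = 7/8
IES = 463.8571 / (7/8) = 530.122 ms

530.1 ms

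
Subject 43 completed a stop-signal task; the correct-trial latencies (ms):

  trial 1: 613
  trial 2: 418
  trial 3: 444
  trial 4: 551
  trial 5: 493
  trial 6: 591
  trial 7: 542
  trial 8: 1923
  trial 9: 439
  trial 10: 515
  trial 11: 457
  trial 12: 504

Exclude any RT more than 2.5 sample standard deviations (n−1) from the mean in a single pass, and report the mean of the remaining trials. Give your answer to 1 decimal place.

506.1 ms

n = 12, ΣRT = 7490, M = 624.167
Σ(x−M)² = 1881055.67; s = √(1881055.67/11) = 413.528
Cutoffs: 624.167 ± 2.5·413.528 → [-409.7, 1658.0]
Outside: 1923 → excluded.
Retained (n=11): Σ = 5567, mean = 5567/11 = 506.091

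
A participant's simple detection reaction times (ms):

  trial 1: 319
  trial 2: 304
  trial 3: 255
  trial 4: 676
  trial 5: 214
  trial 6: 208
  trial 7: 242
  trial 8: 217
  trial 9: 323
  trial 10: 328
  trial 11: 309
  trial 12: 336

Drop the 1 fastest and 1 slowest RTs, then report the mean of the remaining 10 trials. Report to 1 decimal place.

Sorted: 208, 214, 217, 242, 255, 304, 309, 319, 323, 328, 336, 676
Drop lowest 1 (208) and highest 1 (676)
Remaining (n=10): Σ = 2847, mean = 2847/10 = 284.700

284.7 ms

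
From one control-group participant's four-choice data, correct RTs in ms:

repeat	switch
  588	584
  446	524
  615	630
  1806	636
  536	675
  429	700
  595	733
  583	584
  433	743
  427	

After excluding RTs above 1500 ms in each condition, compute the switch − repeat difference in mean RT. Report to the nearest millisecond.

repeat: exclude 1806
M(repeat) = 4652/9 = 516.889
M(switch) = 5809/9 = 645.444
Difference = 645.444 − 516.889 = 128.556 ms

129 ms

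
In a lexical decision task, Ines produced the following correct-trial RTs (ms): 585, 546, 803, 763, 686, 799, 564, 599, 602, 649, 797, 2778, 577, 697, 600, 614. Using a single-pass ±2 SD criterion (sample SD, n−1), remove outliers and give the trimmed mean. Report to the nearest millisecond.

n = 16, ΣRT = 12659, M = 791.188
Σ(x−M)² = 4329402.44; s = √(4329402.44/15) = 537.240
Cutoffs: 791.188 ± 2·537.240 → [-283.3, 1865.7]
Outside: 2778 → excluded.
Retained (n=15): Σ = 9881, mean = 9881/15 = 658.733

659 ms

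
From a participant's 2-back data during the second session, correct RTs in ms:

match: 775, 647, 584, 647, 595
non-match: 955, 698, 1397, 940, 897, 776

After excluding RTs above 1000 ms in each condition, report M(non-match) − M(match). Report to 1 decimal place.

non-match: exclude 1397
M(match) = 3248/5 = 649.600
M(non-match) = 4266/5 = 853.200
Difference = 853.200 − 649.600 = 203.600 ms

203.6 ms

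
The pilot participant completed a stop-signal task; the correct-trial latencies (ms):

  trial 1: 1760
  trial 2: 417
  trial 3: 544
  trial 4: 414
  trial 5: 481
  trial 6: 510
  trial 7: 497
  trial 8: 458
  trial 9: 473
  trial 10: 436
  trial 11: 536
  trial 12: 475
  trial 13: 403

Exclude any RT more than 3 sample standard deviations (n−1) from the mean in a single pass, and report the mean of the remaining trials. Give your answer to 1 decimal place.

470.3 ms

n = 13, ΣRT = 7404, M = 569.538
Σ(x−M)² = 1559347.23; s = √(1559347.23/12) = 360.480
Cutoffs: 569.538 ± 3·360.480 → [-511.9, 1651.0]
Outside: 1760 → excluded.
Retained (n=12): Σ = 5644, mean = 5644/12 = 470.333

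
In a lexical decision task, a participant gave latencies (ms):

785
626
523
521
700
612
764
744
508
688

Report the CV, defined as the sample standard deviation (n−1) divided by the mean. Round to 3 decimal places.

n = 10, Σ = 6471, M = 647.1000
Σ(x−M)² = 98870.900; s = √(98870.900/9) = 104.8125
CV = 104.8125 / 647.1000 = 0.16197

0.162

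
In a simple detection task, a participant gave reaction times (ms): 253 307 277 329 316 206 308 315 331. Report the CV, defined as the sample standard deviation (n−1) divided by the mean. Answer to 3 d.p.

0.140

n = 9, Σ = 2642, M = 293.5556
Σ(x−M)² = 13596.222; s = √(13596.222/8) = 41.2253
CV = 41.2253 / 293.5556 = 0.14043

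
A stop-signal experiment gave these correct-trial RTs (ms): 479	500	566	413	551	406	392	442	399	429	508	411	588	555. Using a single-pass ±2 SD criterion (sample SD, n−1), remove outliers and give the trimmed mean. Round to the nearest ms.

n = 14, ΣRT = 6639, M = 474.214
Σ(x−M)² = 63518.36; s = √(63518.36/13) = 69.900
Cutoffs: 474.214 ± 2·69.900 → [334.4, 614.0]
No RTs fall outside the cutoffs; all 14 retained. Mean = 6639/14 = 474.214

474 ms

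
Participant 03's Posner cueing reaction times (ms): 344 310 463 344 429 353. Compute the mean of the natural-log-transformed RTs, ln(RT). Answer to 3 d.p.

ln(RT): 5.8406, 5.7366, 6.1377, 5.8406, 6.0615, 5.8665
Σ ln(RT) = 35.4835
Mean = 35.4835/6 = 5.91392

5.914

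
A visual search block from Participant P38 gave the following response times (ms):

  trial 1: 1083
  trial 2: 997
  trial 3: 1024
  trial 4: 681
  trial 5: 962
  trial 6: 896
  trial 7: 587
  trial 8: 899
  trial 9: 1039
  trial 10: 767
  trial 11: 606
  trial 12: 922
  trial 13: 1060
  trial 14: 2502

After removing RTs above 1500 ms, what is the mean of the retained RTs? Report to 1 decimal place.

886.4 ms

Excluded: 2502
Retained (n=13): Σ = 11523
Mean = 11523/13 = 886.3846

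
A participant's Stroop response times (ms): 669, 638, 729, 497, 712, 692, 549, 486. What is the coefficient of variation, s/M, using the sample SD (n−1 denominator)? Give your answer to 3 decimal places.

n = 8, Σ = 4972, M = 621.5000
Σ(x−M)² = 66362.000; s = √(66362.000/7) = 97.3668
CV = 97.3668 / 621.5000 = 0.15666

0.157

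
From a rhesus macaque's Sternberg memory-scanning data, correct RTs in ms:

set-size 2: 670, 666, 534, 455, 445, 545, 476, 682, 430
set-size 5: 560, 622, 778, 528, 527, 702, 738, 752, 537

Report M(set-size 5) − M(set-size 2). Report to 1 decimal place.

M(set-size 2) = 4903/9 = 544.778
M(set-size 5) = 5744/9 = 638.222
Difference = 638.222 − 544.778 = 93.444 ms

93.4 ms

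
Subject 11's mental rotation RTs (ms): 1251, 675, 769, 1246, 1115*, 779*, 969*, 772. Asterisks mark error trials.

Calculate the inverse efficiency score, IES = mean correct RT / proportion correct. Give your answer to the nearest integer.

1508 ms

Correct trials (n=5): 1251, 675, 769, 1246, 772
Mean correct RT = 4713/5 = 942.6000 ms
Proportion correct = 5/8
IES = 942.6000 / (5/8) = 1508.160 ms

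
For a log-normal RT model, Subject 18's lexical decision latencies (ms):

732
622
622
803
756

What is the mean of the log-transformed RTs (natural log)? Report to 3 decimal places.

6.556

ln(RT): 6.5958, 6.4329, 6.4329, 6.6884, 6.6280
Σ ln(RT) = 32.7781
Mean = 32.7781/5 = 6.55561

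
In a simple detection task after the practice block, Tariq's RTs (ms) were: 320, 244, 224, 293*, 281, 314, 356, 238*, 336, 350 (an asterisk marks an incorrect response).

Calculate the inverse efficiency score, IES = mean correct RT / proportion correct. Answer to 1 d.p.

378.9 ms

Correct trials (n=8): 320, 244, 224, 281, 314, 356, 336, 350
Mean correct RT = 2425/8 = 303.1250 ms
Proportion correct = 8/10
IES = 303.1250 / (8/10) = 378.906 ms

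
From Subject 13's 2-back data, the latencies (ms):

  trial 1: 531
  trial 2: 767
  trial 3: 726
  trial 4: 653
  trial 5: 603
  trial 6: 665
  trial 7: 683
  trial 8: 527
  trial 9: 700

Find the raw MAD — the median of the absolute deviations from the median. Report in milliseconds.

Sorted: 527, 531, 603, 653, 665, 683, 700, 726, 767 → median = 665
|x − 665|: 134, 102, 61, 12, 62, 0, 18, 138, 35
Sorted deviations: 0, 12, 18, 35, 61, 62, 102, 134, 138 → MAD = 61

61 ms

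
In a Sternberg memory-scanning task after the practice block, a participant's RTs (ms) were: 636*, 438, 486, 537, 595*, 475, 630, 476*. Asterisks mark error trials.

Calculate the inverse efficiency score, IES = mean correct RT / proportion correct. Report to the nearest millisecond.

821 ms

Correct trials (n=5): 438, 486, 537, 475, 630
Mean correct RT = 2566/5 = 513.2000 ms
Proportion correct = 5/8
IES = 513.2000 / (5/8) = 821.120 ms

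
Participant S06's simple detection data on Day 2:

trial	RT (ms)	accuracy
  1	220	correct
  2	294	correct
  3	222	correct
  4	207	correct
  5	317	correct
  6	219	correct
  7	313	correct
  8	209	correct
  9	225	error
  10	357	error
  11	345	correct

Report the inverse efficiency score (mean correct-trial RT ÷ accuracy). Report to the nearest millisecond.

319 ms

Correct trials (n=9): 220, 294, 222, 207, 317, 219, 313, 209, 345
Mean correct RT = 2346/9 = 260.6667 ms
Proportion correct = 9/11
IES = 260.6667 / (9/11) = 318.593 ms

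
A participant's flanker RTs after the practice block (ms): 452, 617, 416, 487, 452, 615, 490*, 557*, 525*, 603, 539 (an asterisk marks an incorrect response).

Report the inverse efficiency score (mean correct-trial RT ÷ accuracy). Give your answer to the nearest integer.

Correct trials (n=8): 452, 617, 416, 487, 452, 615, 603, 539
Mean correct RT = 4181/8 = 522.6250 ms
Proportion correct = 8/11
IES = 522.6250 / (8/11) = 718.609 ms

719 ms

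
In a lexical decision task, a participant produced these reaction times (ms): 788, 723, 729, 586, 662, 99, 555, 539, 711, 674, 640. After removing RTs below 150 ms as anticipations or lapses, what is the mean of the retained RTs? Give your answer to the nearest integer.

Excluded: 99
Retained (n=10): Σ = 6607
Mean = 6607/10 = 660.7000

661 ms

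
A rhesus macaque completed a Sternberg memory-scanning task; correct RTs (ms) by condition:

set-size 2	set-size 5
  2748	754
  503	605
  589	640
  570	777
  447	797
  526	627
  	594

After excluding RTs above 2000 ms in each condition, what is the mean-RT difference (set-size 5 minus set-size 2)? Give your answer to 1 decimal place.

set-size 2: exclude 2748
M(set-size 2) = 2635/5 = 527.000
M(set-size 5) = 4794/7 = 684.857
Difference = 684.857 − 527.000 = 157.857 ms

157.9 ms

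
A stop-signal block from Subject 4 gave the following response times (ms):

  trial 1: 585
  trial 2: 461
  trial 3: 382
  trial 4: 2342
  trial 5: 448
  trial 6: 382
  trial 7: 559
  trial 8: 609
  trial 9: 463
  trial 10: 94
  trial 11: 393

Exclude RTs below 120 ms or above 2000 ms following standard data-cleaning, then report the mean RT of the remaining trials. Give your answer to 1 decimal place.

Excluded: 94, 2342
Retained (n=9): Σ = 4282
Mean = 4282/9 = 475.7778

475.8 ms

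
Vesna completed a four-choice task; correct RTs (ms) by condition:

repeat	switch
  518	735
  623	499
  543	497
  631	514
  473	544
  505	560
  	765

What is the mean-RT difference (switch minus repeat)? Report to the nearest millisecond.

39 ms

M(repeat) = 3293/6 = 548.833
M(switch) = 4114/7 = 587.714
Difference = 587.714 − 548.833 = 38.881 ms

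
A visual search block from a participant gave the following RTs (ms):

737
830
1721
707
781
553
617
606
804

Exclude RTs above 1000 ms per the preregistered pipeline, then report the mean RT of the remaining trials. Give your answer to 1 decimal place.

Excluded: 1721
Retained (n=8): Σ = 5635
Mean = 5635/8 = 704.3750

704.4 ms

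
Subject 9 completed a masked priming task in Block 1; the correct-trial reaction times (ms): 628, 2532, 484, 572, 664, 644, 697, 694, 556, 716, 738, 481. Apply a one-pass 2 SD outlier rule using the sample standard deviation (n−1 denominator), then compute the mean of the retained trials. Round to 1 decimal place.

624.9 ms

n = 12, ΣRT = 9406, M = 783.833
Σ(x−M)² = 3414985.67; s = √(3414985.67/11) = 557.183
Cutoffs: 783.833 ± 2·557.183 → [-330.5, 1898.2]
Outside: 2532 → excluded.
Retained (n=11): Σ = 6874, mean = 6874/11 = 624.909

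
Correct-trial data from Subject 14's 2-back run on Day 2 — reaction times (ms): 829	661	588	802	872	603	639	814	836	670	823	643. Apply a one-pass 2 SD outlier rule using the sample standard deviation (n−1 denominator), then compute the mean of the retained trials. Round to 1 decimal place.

n = 12, ΣRT = 8780, M = 731.667
Σ(x−M)² = 122560.67; s = √(122560.67/11) = 105.555
Cutoffs: 731.667 ± 2·105.555 → [520.6, 942.8]
No RTs fall outside the cutoffs; all 12 retained. Mean = 8780/12 = 731.667

731.7 ms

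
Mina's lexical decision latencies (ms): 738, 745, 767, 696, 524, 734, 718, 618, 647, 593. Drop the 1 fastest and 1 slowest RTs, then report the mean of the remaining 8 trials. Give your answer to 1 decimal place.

Sorted: 524, 593, 618, 647, 696, 718, 734, 738, 745, 767
Drop lowest 1 (524) and highest 1 (767)
Remaining (n=8): Σ = 5489, mean = 5489/8 = 686.125

686.1 ms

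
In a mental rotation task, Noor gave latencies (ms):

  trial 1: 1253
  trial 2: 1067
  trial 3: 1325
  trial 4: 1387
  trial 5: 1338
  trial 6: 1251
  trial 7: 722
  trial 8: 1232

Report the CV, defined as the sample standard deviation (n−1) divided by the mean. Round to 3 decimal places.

0.179

n = 8, Σ = 9575, M = 1196.8750
Σ(x−M)² = 322166.875; s = √(322166.875/7) = 214.5317
CV = 214.5317 / 1196.8750 = 0.17924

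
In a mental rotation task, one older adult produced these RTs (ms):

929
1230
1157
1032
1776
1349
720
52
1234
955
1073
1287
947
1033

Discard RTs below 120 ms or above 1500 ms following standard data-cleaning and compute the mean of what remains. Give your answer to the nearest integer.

1079 ms

Excluded: 52, 1776
Retained (n=12): Σ = 12946
Mean = 12946/12 = 1078.8333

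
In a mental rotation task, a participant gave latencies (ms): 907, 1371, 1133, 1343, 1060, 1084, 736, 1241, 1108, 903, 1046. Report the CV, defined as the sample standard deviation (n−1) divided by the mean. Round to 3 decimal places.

0.176

n = 11, Σ = 11932, M = 1084.7273
Σ(x−M)² = 364284.182; s = √(364284.182/10) = 190.8623
CV = 190.8623 / 1084.7273 = 0.17595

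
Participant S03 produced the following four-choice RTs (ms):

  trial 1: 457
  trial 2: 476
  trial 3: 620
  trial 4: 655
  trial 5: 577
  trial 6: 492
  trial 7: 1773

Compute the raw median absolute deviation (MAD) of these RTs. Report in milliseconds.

85 ms

Sorted: 457, 476, 492, 577, 620, 655, 1773 → median = 577
|x − 577|: 120, 101, 43, 78, 0, 85, 1196
Sorted deviations: 0, 43, 78, 85, 101, 120, 1196 → MAD = 85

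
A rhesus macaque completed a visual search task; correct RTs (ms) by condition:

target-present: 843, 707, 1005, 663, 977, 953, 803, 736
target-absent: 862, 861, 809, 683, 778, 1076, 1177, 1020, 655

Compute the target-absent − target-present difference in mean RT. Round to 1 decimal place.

44.2 ms

M(target-present) = 6687/8 = 835.875
M(target-absent) = 7921/9 = 880.111
Difference = 880.111 − 835.875 = 44.236 ms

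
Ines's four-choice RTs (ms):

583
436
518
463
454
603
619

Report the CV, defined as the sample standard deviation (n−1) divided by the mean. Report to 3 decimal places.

0.146

n = 7, Σ = 3676, M = 525.1429
Σ(x−M)² = 35138.857; s = √(35138.857/6) = 76.5276
CV = 76.5276 / 525.1429 = 0.14573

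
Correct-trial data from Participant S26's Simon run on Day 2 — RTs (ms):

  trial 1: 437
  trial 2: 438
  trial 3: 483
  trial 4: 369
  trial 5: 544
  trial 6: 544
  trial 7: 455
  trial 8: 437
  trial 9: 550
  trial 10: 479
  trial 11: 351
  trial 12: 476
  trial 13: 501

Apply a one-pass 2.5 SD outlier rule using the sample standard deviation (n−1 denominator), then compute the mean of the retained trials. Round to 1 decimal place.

n = 13, ΣRT = 6064, M = 466.462
Σ(x−M)² = 46225.23; s = √(46225.23/12) = 62.065
Cutoffs: 466.462 ± 2.5·62.065 → [311.3, 621.6]
No RTs fall outside the cutoffs; all 13 retained. Mean = 6064/13 = 466.462

466.5 ms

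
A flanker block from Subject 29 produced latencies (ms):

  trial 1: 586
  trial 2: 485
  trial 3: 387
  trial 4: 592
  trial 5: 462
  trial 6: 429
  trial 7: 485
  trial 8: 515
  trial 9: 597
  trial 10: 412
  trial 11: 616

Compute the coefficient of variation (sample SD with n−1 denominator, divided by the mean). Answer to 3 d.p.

n = 11, Σ = 5566, M = 506.0000
Σ(x−M)² = 66002.000; s = √(66002.000/10) = 81.2416
CV = 81.2416 / 506.0000 = 0.16056

0.161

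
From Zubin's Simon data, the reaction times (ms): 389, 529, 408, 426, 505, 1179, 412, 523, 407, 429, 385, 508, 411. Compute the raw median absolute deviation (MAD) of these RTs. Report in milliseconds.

37 ms

Sorted: 385, 389, 407, 408, 411, 412, 426, 429, 505, 508, 523, 529, 1179 → median = 426
|x − 426|: 37, 103, 18, 0, 79, 753, 14, 97, 19, 3, 41, 82, 15
Sorted deviations: 0, 3, 14, 15, 18, 19, 37, 41, 79, 82, 97, 103, 753 → MAD = 37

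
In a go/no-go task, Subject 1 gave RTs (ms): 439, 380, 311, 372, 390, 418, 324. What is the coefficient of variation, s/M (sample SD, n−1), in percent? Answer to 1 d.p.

12.3%

n = 7, Σ = 2634, M = 376.2857
Σ(x−M)² = 12889.429; s = √(12889.429/6) = 46.3491
CV = 46.3491 / 376.2857 = 0.12318 = 12.318%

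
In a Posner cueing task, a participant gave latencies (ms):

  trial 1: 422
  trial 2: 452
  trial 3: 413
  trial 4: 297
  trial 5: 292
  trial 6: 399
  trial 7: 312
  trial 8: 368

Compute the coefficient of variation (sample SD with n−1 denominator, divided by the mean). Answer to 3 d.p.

0.168

n = 8, Σ = 2955, M = 369.3750
Σ(x−M)² = 26895.875; s = √(26895.875/7) = 61.9860
CV = 61.9860 / 369.3750 = 0.16781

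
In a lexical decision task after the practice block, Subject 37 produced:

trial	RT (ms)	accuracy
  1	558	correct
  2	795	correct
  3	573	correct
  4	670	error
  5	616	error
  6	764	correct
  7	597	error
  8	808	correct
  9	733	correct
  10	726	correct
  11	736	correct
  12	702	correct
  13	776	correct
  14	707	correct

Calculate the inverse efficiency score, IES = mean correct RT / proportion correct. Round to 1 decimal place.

911.5 ms

Correct trials (n=11): 558, 795, 573, 764, 808, 733, 726, 736, 702, 776, 707
Mean correct RT = 7878/11 = 716.1818 ms
Proportion correct = 11/14
IES = 716.1818 / (11/14) = 911.504 ms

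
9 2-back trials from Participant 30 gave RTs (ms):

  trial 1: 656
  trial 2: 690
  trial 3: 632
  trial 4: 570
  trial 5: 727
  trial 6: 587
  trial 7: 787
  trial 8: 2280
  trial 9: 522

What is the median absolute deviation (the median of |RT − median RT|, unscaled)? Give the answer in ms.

71 ms

Sorted: 522, 570, 587, 632, 656, 690, 727, 787, 2280 → median = 656
|x − 656|: 0, 34, 24, 86, 71, 69, 131, 1624, 134
Sorted deviations: 0, 24, 34, 69, 71, 86, 131, 134, 1624 → MAD = 71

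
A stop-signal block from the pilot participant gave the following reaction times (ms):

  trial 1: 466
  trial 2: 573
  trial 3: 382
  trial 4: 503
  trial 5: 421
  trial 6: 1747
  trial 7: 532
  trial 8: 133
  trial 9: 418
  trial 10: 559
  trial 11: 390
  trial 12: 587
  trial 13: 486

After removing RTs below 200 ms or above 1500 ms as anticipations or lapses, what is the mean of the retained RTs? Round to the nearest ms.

483 ms

Excluded: 133, 1747
Retained (n=11): Σ = 5317
Mean = 5317/11 = 483.3636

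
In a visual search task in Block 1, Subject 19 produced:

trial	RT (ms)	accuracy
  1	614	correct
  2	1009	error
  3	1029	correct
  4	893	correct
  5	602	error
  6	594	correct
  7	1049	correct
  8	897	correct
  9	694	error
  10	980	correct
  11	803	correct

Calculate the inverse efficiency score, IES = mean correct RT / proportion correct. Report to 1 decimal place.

1178.9 ms

Correct trials (n=8): 614, 1029, 893, 594, 1049, 897, 980, 803
Mean correct RT = 6859/8 = 857.3750 ms
Proportion correct = 8/11
IES = 857.3750 / (8/11) = 1178.891 ms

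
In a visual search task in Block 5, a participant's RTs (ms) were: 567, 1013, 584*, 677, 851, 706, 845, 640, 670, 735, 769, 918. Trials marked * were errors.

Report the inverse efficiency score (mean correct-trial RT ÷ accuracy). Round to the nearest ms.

832 ms

Correct trials (n=11): 567, 1013, 677, 851, 706, 845, 640, 670, 735, 769, 918
Mean correct RT = 8391/11 = 762.8182 ms
Proportion correct = 11/12
IES = 762.8182 / (11/12) = 832.165 ms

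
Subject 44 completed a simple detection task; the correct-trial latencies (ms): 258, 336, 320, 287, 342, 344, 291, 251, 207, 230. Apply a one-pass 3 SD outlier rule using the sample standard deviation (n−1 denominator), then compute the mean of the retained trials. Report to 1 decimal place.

n = 10, ΣRT = 2866, M = 286.600
Σ(x−M)² = 21564.40; s = √(21564.40/9) = 48.949
Cutoffs: 286.600 ± 3·48.949 → [139.8, 433.4]
No RTs fall outside the cutoffs; all 10 retained. Mean = 2866/10 = 286.600

286.6 ms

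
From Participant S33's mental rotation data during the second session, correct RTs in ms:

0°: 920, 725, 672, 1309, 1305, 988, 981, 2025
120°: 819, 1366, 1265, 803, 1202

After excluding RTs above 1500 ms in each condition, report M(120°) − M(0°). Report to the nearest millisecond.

105 ms

0°: exclude 2025
M(0°) = 6900/7 = 985.714
M(120°) = 5455/5 = 1091.000
Difference = 1091.000 − 985.714 = 105.286 ms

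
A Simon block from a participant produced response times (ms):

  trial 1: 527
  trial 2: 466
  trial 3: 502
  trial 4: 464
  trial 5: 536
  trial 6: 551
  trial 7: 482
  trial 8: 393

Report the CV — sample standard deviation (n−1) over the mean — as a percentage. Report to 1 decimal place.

10.4%

n = 8, Σ = 3921, M = 490.1250
Σ(x−M)² = 18074.875; s = √(18074.875/7) = 50.8146
CV = 50.8146 / 490.1250 = 0.10368 = 10.368%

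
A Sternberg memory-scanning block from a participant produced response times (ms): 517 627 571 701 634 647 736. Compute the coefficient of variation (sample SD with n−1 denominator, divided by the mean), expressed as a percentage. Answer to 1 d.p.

n = 7, Σ = 4433, M = 633.2857
Σ(x−M)² = 32765.429; s = √(32765.429/6) = 73.8979
CV = 73.8979 / 633.2857 = 0.11669 = 11.669%

11.7%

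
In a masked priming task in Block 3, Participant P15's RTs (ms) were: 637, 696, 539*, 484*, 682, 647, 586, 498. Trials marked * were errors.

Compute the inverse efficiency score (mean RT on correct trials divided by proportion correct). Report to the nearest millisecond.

832 ms

Correct trials (n=6): 637, 696, 682, 647, 586, 498
Mean correct RT = 3746/6 = 624.3333 ms
Proportion correct = 6/8
IES = 624.3333 / (6/8) = 832.444 ms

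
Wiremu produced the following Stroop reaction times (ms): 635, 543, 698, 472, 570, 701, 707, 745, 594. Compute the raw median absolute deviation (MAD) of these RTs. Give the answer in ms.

66 ms

Sorted: 472, 543, 570, 594, 635, 698, 701, 707, 745 → median = 635
|x − 635|: 0, 92, 63, 163, 65, 66, 72, 110, 41
Sorted deviations: 0, 41, 63, 65, 66, 72, 92, 110, 163 → MAD = 66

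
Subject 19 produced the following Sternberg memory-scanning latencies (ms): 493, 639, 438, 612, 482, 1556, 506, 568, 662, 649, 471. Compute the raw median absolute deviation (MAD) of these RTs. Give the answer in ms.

81 ms

Sorted: 438, 471, 482, 493, 506, 568, 612, 639, 649, 662, 1556 → median = 568
|x − 568|: 75, 71, 130, 44, 86, 988, 62, 0, 94, 81, 97
Sorted deviations: 0, 44, 62, 71, 75, 81, 86, 94, 97, 130, 988 → MAD = 81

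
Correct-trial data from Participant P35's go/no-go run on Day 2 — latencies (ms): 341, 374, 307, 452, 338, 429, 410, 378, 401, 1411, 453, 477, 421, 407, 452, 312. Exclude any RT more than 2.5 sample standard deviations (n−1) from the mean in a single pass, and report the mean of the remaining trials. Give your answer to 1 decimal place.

n = 16, ΣRT = 7363, M = 460.188
Σ(x−M)² = 1004616.44; s = √(1004616.44/15) = 258.794
Cutoffs: 460.188 ± 2.5·258.794 → [-186.8, 1107.2]
Outside: 1411 → excluded.
Retained (n=15): Σ = 5952, mean = 5952/15 = 396.800

396.8 ms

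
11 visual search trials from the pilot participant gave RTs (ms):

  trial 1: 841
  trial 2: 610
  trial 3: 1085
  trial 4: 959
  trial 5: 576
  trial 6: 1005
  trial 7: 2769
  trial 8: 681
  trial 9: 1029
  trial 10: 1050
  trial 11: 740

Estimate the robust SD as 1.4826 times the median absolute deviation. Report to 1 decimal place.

Sorted: 576, 610, 681, 740, 841, 959, 1005, 1029, 1050, 1085, 2769 → median = 959
|x − 959| sorted: 0, 46, 70, 91, 118, 126, 219, 278, 349, 383, 1810 → MAD = 126
Robust SD ≈ 1.4826 × 126 = 186.808

186.8 ms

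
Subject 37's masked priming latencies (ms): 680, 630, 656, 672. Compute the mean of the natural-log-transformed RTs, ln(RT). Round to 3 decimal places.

ln(RT): 6.5221, 6.4457, 6.4862, 6.5103
Σ ln(RT) = 25.9642
Mean = 25.9642/4 = 6.49106

6.491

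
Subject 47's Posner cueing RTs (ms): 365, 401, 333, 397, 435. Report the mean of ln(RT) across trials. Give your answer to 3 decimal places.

ln(RT): 5.8999, 5.9940, 5.8081, 5.9839, 6.0753
Σ ln(RT) = 29.7613
Mean = 29.7613/5 = 5.95226

5.952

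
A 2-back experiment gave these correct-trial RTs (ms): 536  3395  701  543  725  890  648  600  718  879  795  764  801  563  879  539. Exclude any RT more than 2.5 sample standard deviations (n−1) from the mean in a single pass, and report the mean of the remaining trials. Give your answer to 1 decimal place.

705.4 ms

n = 16, ΣRT = 13976, M = 873.500
Σ(x−M)² = 7014782.00; s = √(7014782.00/15) = 683.851
Cutoffs: 873.500 ± 2.5·683.851 → [-836.1, 2583.1]
Outside: 3395 → excluded.
Retained (n=15): Σ = 10581, mean = 10581/15 = 705.400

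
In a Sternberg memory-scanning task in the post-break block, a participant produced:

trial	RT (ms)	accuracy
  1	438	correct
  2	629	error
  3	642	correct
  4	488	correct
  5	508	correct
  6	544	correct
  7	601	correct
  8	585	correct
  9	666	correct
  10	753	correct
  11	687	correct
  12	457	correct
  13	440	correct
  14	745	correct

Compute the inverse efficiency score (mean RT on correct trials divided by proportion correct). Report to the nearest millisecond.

626 ms

Correct trials (n=13): 438, 642, 488, 508, 544, 601, 585, 666, 753, 687, 457, 440, 745
Mean correct RT = 7554/13 = 581.0769 ms
Proportion correct = 13/14
IES = 581.0769 / (13/14) = 625.775 ms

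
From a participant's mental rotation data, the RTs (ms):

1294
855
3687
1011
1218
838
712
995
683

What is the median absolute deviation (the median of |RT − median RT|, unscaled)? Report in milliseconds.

223 ms

Sorted: 683, 712, 838, 855, 995, 1011, 1218, 1294, 3687 → median = 995
|x − 995|: 299, 140, 2692, 16, 223, 157, 283, 0, 312
Sorted deviations: 0, 16, 140, 157, 223, 283, 299, 312, 2692 → MAD = 223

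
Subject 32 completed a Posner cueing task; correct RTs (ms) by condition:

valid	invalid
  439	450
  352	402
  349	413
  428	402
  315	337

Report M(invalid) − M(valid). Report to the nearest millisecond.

24 ms

M(valid) = 1883/5 = 376.600
M(invalid) = 2004/5 = 400.800
Difference = 400.800 − 376.600 = 24.200 ms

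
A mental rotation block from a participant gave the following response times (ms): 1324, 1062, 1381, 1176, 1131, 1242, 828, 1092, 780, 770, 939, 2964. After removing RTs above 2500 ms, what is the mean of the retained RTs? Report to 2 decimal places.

Excluded: 2964
Retained (n=11): Σ = 11725
Mean = 11725/11 = 1065.9091

1065.91 ms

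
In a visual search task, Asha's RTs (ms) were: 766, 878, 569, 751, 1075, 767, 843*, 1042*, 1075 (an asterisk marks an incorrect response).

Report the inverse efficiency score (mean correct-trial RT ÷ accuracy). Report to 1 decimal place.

Correct trials (n=7): 766, 878, 569, 751, 1075, 767, 1075
Mean correct RT = 5881/7 = 840.1429 ms
Proportion correct = 7/9
IES = 840.1429 / (7/9) = 1080.184 ms

1080.2 ms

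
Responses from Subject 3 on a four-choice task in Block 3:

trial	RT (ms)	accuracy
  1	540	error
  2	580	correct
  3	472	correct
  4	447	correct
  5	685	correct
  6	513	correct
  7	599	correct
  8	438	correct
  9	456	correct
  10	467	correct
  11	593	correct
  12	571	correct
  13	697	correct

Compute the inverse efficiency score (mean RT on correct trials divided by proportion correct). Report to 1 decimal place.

Correct trials (n=12): 580, 472, 447, 685, 513, 599, 438, 456, 467, 593, 571, 697
Mean correct RT = 6518/12 = 543.1667 ms
Proportion correct = 12/13
IES = 543.1667 / (12/13) = 588.431 ms

588.4 ms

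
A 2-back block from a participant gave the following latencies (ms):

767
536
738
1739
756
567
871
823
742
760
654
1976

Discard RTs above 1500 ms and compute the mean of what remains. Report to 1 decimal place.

721.4 ms

Excluded: 1739, 1976
Retained (n=10): Σ = 7214
Mean = 7214/10 = 721.4000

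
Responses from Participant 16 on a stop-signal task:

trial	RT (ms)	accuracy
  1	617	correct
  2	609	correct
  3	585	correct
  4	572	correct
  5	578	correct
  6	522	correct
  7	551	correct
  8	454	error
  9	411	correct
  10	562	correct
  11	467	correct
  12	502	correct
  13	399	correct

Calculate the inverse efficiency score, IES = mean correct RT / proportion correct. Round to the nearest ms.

Correct trials (n=12): 617, 609, 585, 572, 578, 522, 551, 411, 562, 467, 502, 399
Mean correct RT = 6375/12 = 531.2500 ms
Proportion correct = 12/13
IES = 531.2500 / (12/13) = 575.521 ms

576 ms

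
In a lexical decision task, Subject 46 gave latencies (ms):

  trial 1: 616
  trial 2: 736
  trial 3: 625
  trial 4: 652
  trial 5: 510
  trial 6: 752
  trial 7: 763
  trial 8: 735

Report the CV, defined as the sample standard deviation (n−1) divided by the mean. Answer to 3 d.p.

0.131

n = 8, Σ = 5389, M = 673.6250
Σ(x−M)² = 54713.875; s = √(54713.875/7) = 88.4097
CV = 88.4097 / 673.6250 = 0.13124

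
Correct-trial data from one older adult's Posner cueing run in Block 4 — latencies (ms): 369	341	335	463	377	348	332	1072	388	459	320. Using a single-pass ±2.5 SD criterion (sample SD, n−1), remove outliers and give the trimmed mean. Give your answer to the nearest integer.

373 ms

n = 11, ΣRT = 4804, M = 436.727
Σ(x−M)² = 467264.18; s = √(467264.18/10) = 216.163
Cutoffs: 436.727 ± 2.5·216.163 → [-103.7, 977.1]
Outside: 1072 → excluded.
Retained (n=10): Σ = 3732, mean = 3732/10 = 373.200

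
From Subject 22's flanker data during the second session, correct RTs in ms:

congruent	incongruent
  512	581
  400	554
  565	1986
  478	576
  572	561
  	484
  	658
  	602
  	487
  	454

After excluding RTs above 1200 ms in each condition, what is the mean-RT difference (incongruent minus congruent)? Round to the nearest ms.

45 ms

incongruent: exclude 1986
M(congruent) = 2527/5 = 505.400
M(incongruent) = 4957/9 = 550.778
Difference = 550.778 − 505.400 = 45.378 ms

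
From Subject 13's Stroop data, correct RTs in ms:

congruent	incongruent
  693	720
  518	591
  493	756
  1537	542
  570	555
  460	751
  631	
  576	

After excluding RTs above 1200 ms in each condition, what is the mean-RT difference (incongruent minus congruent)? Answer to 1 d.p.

89.5 ms

congruent: exclude 1537
M(congruent) = 3941/7 = 563.000
M(incongruent) = 3915/6 = 652.500
Difference = 652.500 − 563.000 = 89.500 ms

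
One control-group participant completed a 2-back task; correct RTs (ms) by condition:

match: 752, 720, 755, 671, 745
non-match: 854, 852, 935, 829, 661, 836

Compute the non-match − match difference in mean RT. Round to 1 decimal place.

99.2 ms

M(match) = 3643/5 = 728.600
M(non-match) = 4967/6 = 827.833
Difference = 827.833 − 728.600 = 99.233 ms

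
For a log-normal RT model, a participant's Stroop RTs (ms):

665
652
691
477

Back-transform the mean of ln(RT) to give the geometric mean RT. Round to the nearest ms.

615 ms

ln(RT): 6.4998, 6.4800, 6.5381, 6.1675
Mean ln(RT) = 25.6855/4 = 6.42137
Geometric mean = exp(6.42137) = 614.85 ms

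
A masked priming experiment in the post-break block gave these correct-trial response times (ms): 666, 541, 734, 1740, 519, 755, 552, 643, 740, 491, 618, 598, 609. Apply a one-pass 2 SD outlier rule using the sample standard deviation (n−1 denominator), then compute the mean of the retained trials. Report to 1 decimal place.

n = 13, ΣRT = 9206, M = 708.154
Σ(x−M)² = 1239957.69; s = √(1239957.69/12) = 321.450
Cutoffs: 708.154 ± 2·321.450 → [65.3, 1351.1]
Outside: 1740 → excluded.
Retained (n=12): Σ = 7466, mean = 7466/12 = 622.167

622.2 ms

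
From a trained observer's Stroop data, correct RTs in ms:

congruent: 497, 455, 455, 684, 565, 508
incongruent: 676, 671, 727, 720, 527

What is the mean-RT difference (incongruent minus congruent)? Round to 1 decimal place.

M(congruent) = 3164/6 = 527.333
M(incongruent) = 3321/5 = 664.200
Difference = 664.200 − 527.333 = 136.867 ms

136.9 ms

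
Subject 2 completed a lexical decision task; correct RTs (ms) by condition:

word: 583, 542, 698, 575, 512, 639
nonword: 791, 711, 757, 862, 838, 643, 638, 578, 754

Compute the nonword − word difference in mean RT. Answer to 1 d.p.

M(word) = 3549/6 = 591.500
M(nonword) = 6572/9 = 730.222
Difference = 730.222 − 591.500 = 138.722 ms

138.7 ms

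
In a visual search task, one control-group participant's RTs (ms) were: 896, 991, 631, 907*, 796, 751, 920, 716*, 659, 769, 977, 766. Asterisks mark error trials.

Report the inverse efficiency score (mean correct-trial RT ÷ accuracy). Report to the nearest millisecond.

979 ms

Correct trials (n=10): 896, 991, 631, 796, 751, 920, 659, 769, 977, 766
Mean correct RT = 8156/10 = 815.6000 ms
Proportion correct = 10/12
IES = 815.6000 / (10/12) = 978.720 ms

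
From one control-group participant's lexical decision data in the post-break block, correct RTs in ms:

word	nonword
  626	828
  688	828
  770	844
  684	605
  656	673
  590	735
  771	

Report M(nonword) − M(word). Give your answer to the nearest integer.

M(word) = 4785/7 = 683.571
M(nonword) = 4513/6 = 752.167
Difference = 752.167 − 683.571 = 68.595 ms

69 ms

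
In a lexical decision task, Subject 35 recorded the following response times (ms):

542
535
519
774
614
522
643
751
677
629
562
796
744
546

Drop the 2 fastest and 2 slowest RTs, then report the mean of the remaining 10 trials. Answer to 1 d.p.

Sorted: 519, 522, 535, 542, 546, 562, 614, 629, 643, 677, 744, 751, 774, 796
Drop lowest 2 (519, 522) and highest 2 (774, 796)
Remaining (n=10): Σ = 6243, mean = 6243/10 = 624.300

624.3 ms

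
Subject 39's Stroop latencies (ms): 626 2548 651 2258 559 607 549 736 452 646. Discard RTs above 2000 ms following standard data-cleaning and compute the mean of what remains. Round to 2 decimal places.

603.25 ms

Excluded: 2258, 2548
Retained (n=8): Σ = 4826
Mean = 4826/8 = 603.2500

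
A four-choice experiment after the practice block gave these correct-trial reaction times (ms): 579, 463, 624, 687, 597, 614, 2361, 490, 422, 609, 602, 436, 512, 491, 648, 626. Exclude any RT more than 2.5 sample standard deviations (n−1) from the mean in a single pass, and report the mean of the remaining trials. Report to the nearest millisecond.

560 ms

n = 16, ΣRT = 10761, M = 672.562
Σ(x−M)² = 3137805.94; s = √(3137805.94/15) = 457.370
Cutoffs: 672.562 ± 2.5·457.370 → [-470.9, 1816.0]
Outside: 2361 → excluded.
Retained (n=15): Σ = 8400, mean = 8400/15 = 560.000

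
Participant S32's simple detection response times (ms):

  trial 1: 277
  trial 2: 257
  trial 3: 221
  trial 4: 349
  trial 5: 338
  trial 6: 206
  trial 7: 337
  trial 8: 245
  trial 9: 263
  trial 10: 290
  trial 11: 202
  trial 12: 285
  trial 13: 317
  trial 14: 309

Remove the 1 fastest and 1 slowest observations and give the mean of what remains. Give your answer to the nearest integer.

279 ms

Sorted: 202, 206, 221, 245, 257, 263, 277, 285, 290, 309, 317, 337, 338, 349
Drop lowest 1 (202) and highest 1 (349)
Remaining (n=12): Σ = 3345, mean = 3345/12 = 278.750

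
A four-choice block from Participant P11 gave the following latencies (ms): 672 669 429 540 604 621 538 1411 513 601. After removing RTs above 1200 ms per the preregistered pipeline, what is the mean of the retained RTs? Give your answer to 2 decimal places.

576.33 ms

Excluded: 1411
Retained (n=9): Σ = 5187
Mean = 5187/9 = 576.3333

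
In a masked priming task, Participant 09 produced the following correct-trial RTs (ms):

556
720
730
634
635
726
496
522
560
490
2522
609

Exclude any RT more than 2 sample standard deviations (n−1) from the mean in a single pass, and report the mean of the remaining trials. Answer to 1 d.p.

607.1 ms

n = 12, ΣRT = 9200, M = 766.667
Σ(x−M)² = 3442924.67; s = √(3442924.67/11) = 559.458
Cutoffs: 766.667 ± 2·559.458 → [-352.2, 1885.6]
Outside: 2522 → excluded.
Retained (n=11): Σ = 6678, mean = 6678/11 = 607.091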